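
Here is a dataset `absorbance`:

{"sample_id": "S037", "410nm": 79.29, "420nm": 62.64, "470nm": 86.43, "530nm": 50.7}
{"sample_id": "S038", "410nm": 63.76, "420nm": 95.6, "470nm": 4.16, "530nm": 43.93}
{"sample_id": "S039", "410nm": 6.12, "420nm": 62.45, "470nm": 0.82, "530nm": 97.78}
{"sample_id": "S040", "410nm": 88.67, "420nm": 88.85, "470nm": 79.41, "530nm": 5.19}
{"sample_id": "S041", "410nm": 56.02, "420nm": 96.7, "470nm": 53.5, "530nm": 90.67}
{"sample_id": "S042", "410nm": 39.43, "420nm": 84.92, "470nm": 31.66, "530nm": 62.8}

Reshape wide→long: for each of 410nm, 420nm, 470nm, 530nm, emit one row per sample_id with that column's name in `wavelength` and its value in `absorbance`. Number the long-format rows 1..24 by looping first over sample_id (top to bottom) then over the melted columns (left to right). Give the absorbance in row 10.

24 rows total (6 × 4). Row 10: index ⌊(10-1)/4⌋ = 2 into sample_id → S039; (10-1) mod 4 = 1 into the melted columns → 420nm.
So row 10 is (S039, 420nm, 62.45); absorbance = 62.45.

62.45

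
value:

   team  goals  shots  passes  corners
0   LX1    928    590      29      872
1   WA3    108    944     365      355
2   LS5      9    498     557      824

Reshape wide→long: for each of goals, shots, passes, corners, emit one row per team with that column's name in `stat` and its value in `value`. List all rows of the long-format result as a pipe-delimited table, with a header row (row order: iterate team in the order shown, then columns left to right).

Each (team, column) pair becomes one row: 3 × 4 = 12 rows.
For example, (LX1, goals) → value=928.

| team | stat | value |
| LX1 | goals | 928 |
| LX1 | shots | 590 |
| LX1 | passes | 29 |
| LX1 | corners | 872 |
| WA3 | goals | 108 |
| WA3 | shots | 944 |
| WA3 | passes | 365 |
| WA3 | corners | 355 |
| LS5 | goals | 9 |
| LS5 | shots | 498 |
| LS5 | passes | 557 |
| LS5 | corners | 824 |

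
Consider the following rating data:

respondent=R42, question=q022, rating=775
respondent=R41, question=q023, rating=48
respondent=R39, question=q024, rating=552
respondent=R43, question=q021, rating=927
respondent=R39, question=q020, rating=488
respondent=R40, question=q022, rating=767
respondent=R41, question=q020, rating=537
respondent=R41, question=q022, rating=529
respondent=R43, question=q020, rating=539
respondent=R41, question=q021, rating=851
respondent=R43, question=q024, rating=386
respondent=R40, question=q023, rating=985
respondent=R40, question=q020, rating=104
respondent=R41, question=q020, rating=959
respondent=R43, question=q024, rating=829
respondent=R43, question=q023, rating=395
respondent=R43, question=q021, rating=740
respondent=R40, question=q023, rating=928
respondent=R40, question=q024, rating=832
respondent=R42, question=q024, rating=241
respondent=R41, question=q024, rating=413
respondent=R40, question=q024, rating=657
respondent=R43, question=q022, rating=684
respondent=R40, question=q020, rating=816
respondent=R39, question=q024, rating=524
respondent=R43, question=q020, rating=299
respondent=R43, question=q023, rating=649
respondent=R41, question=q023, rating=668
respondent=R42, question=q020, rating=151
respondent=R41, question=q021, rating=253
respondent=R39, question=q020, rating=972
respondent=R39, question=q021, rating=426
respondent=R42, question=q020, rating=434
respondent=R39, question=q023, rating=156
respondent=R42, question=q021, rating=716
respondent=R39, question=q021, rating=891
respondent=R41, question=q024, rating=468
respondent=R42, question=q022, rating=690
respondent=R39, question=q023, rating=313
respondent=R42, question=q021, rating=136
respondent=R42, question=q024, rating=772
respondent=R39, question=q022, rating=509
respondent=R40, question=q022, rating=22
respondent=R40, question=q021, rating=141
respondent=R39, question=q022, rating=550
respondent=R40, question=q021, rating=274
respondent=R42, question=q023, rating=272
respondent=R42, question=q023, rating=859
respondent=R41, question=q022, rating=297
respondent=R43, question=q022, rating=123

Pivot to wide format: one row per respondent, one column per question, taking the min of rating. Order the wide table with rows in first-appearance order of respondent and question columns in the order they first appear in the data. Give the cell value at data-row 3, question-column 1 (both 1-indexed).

509

With rows in first-appearance order of respondent, row 3 is respondent=R39. question columns in first-appearance order: q022, q023, q024, q021, q020; column 1 is q022.
Long rows with respondent=R39, question=q022: min(509, 550) = 509.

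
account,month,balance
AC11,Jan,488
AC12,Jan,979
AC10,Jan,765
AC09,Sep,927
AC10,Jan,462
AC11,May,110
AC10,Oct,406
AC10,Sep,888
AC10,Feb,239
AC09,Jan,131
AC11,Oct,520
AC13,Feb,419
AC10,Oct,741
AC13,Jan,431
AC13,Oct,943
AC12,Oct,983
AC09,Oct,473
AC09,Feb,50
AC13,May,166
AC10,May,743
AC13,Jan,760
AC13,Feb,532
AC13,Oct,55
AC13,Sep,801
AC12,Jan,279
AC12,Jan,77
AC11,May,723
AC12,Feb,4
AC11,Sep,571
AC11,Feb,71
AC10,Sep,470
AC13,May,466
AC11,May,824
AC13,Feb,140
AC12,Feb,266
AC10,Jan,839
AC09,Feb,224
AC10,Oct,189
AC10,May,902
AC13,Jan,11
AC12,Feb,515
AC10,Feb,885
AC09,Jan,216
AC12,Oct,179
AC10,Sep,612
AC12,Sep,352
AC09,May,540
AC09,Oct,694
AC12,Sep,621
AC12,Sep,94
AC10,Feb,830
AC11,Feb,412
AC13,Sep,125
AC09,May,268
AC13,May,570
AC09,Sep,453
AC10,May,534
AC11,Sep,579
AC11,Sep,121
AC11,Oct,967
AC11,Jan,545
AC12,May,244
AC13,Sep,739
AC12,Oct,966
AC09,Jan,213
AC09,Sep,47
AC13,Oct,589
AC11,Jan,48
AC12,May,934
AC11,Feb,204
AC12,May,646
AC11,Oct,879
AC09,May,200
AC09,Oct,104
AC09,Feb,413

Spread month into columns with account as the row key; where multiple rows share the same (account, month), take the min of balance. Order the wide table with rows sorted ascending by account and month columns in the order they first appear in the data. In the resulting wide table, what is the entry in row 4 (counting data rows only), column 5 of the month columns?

4

With rows sorted ascending by account, row 4 is account=AC12. month columns in first-appearance order: Jan, Sep, May, Oct, Feb; column 5 is Feb.
Long rows with account=AC12, month=Feb: min(4, 266, 515) = 4.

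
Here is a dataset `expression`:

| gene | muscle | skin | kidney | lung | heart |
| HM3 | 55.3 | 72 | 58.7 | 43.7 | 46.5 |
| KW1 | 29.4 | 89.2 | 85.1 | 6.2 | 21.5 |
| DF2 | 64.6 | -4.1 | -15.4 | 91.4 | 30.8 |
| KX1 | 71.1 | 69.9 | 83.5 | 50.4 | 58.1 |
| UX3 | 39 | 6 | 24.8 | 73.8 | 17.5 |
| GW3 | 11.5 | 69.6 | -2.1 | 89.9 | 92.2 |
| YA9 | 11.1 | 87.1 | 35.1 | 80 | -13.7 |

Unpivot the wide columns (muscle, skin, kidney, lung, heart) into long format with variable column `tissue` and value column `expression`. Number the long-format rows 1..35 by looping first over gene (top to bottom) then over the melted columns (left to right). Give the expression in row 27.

69.6

35 rows total (7 × 5). Row 27: index ⌊(27-1)/5⌋ = 5 into gene → GW3; (27-1) mod 5 = 1 into the melted columns → skin.
So row 27 is (GW3, skin, 69.6); expression = 69.6.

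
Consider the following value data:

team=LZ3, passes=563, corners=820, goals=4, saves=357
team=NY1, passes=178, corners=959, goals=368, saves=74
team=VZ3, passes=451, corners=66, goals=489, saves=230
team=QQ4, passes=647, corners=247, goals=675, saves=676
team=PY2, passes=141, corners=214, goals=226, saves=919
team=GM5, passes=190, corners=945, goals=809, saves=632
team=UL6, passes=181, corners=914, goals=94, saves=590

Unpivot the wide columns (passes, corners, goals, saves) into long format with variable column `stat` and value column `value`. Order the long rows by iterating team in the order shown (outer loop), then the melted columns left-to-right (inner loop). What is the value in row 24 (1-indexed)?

632

28 rows total (7 × 4). Row 24: index ⌊(24-1)/4⌋ = 5 into team → GM5; (24-1) mod 4 = 3 into the melted columns → saves.
So row 24 is (GM5, saves, 632); value = 632.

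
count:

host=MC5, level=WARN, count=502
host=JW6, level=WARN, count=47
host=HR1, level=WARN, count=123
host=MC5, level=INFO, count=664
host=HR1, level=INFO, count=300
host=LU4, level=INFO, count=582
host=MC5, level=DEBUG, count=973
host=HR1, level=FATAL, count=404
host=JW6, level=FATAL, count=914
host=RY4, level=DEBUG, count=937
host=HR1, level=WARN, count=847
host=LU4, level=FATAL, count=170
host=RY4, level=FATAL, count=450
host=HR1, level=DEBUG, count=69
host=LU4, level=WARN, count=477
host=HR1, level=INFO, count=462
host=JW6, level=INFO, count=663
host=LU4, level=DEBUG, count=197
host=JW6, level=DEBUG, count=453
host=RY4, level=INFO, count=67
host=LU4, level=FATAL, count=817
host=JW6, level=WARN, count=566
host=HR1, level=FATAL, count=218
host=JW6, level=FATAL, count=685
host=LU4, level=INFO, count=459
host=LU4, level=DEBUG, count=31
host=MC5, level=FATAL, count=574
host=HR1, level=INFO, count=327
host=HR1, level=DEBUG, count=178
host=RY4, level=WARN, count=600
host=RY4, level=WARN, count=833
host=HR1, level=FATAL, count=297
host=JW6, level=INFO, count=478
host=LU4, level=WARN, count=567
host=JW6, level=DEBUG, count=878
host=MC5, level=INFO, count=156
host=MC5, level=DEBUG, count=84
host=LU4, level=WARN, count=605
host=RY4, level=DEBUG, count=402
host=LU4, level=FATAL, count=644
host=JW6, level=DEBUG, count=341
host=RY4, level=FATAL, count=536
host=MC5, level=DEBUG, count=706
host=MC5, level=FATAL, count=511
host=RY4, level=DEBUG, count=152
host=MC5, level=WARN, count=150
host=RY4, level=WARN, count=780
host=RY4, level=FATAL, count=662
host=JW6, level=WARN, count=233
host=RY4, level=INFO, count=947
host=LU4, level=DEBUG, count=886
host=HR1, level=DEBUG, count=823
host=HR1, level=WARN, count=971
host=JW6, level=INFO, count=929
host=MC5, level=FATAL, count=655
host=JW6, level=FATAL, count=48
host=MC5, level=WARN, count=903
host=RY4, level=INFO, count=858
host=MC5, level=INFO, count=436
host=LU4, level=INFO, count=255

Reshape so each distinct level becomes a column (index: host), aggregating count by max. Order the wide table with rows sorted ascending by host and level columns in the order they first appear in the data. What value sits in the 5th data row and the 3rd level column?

With rows sorted ascending by host, row 5 is host=RY4. level columns in first-appearance order: WARN, INFO, DEBUG, FATAL; column 3 is DEBUG.
Long rows with host=RY4, level=DEBUG: max(937, 402, 152) = 937.

937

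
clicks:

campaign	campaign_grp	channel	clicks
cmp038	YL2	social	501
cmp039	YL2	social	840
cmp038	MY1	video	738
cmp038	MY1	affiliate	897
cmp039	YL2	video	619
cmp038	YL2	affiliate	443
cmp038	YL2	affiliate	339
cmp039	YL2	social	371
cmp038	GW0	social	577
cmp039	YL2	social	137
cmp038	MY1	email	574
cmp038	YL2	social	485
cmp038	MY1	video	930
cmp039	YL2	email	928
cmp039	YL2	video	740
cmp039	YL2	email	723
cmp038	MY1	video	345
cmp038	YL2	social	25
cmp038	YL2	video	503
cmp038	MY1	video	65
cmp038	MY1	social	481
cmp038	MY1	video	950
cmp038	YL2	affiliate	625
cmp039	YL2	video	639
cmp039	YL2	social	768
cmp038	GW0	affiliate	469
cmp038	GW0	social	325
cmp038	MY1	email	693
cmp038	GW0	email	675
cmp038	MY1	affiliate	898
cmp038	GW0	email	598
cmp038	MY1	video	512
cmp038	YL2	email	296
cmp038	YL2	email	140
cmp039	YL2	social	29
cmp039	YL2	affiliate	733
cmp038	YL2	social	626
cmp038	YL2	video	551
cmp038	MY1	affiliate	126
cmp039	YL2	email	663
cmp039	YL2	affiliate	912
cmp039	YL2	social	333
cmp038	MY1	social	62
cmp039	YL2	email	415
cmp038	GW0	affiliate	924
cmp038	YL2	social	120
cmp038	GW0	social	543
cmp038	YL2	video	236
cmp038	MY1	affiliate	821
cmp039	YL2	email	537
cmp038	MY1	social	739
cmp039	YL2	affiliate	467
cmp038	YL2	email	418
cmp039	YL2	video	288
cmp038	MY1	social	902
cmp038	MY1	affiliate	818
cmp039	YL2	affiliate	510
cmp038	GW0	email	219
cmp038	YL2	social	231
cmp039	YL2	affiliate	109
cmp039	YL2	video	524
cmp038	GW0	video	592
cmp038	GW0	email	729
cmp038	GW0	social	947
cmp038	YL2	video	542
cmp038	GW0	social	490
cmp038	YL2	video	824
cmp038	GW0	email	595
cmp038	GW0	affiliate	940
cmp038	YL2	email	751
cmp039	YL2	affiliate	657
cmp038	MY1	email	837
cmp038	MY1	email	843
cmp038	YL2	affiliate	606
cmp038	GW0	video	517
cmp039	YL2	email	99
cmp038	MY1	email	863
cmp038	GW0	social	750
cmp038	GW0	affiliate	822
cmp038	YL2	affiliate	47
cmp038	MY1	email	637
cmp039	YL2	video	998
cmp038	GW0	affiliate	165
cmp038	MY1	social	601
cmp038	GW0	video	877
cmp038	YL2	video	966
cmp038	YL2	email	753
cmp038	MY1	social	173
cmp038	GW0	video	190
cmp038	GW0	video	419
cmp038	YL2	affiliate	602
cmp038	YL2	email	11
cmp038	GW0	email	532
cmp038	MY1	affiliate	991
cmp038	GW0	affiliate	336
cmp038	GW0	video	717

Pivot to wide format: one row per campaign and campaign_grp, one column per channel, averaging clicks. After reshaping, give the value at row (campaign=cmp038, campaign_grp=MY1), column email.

Rows with campaign=cmp038, campaign_grp=MY1 and channel=email: clicks values are 574, 693, 837, 843, 863, 637.
(574 + 693 + 837 + 843 + 863 + 637) / 6 = 741.17.

741.17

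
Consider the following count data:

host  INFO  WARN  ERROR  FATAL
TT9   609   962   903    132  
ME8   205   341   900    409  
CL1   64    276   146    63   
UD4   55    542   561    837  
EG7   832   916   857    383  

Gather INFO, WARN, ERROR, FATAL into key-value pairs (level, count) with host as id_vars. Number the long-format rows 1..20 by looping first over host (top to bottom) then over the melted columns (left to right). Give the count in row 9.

64

20 rows total (5 × 4). Row 9: index ⌊(9-1)/4⌋ = 2 into host → CL1; (9-1) mod 4 = 0 into the melted columns → INFO.
So row 9 is (CL1, INFO, 64); count = 64.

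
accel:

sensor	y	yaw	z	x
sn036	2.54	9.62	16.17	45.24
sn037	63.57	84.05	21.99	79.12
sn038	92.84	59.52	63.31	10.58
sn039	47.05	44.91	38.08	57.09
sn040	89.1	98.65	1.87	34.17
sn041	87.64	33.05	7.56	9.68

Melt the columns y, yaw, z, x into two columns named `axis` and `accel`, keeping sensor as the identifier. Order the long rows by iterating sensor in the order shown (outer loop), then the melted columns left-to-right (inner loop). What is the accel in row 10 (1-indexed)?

59.52

24 rows total (6 × 4). Row 10: index ⌊(10-1)/4⌋ = 2 into sensor → sn038; (10-1) mod 4 = 1 into the melted columns → yaw.
So row 10 is (sn038, yaw, 59.52); accel = 59.52.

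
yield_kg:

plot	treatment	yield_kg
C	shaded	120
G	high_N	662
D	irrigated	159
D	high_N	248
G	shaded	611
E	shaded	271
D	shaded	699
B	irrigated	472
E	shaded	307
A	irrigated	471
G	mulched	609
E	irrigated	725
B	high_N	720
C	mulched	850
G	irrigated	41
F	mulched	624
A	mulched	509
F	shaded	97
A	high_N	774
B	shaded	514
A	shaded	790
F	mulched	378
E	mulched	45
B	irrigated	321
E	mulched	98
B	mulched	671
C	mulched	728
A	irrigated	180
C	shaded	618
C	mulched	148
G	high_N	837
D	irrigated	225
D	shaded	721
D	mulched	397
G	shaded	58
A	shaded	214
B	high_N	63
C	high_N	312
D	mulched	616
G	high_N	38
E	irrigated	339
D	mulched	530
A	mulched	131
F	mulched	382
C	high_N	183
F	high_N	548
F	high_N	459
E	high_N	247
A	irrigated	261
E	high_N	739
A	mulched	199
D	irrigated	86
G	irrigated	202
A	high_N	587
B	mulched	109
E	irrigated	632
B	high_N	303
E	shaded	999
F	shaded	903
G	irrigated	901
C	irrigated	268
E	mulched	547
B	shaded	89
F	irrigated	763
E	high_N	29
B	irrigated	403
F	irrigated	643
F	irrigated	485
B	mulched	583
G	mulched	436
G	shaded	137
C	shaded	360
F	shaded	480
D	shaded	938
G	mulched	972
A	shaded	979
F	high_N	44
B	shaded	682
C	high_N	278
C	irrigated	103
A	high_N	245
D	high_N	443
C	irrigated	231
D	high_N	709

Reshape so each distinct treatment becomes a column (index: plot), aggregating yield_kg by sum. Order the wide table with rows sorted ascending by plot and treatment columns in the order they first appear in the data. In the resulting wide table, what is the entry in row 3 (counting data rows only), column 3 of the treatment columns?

With rows sorted ascending by plot, row 3 is plot=C. treatment columns in first-appearance order: shaded, high_N, irrigated, mulched; column 3 is irrigated.
Long rows with plot=C, treatment=irrigated: 268 + 103 + 231 = 602.

602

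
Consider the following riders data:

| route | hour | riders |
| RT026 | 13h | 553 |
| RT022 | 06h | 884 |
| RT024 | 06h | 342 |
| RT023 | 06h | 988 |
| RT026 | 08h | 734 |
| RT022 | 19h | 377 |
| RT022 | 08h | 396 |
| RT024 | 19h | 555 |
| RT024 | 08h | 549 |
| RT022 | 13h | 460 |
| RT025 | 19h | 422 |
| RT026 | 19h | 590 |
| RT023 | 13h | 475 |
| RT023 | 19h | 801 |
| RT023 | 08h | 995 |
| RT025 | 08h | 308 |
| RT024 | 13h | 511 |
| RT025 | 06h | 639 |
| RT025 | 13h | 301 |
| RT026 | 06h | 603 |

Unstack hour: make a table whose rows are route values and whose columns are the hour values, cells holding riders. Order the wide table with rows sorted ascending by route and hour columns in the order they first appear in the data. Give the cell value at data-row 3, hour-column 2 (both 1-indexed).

With rows sorted ascending by route, row 3 is route=RT024. hour columns in first-appearance order: 13h, 06h, 08h, 19h; column 2 is 06h.
Long rows with route=RT024, hour=06h: riders = 342.

342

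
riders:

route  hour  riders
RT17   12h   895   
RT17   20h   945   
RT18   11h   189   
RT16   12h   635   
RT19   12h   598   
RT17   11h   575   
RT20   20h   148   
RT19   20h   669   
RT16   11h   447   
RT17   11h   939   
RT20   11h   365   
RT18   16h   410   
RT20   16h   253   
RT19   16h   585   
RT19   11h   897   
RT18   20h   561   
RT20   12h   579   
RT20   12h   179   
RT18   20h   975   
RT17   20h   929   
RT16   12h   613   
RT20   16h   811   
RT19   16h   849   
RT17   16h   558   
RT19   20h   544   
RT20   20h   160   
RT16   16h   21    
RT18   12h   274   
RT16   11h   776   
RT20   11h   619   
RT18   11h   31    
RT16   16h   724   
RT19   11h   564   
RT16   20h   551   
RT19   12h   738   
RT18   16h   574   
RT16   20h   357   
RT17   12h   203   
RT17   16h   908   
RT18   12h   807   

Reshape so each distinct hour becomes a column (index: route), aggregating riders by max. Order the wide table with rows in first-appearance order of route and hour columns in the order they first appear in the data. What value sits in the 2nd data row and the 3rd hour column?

With rows in first-appearance order of route, row 2 is route=RT18. hour columns in first-appearance order: 12h, 20h, 11h, 16h; column 3 is 11h.
Long rows with route=RT18, hour=11h: max(189, 31) = 189.

189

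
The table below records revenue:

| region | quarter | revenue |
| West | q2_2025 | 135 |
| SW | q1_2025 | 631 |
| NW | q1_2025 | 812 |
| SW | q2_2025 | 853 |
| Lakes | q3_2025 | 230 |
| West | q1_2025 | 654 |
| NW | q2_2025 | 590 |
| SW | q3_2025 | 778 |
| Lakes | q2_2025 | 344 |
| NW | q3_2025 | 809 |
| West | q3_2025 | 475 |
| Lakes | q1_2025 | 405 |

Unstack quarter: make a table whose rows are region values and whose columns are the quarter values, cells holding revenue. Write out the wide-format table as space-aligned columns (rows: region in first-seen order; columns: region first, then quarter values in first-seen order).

region  q2_2025  q1_2025  q3_2025
West    135      654      475    
SW      853      631      778    
NW      590      812      809    
Lakes   344      405      230    

Columns: region plus the 3 distinct quarter values (q2_2025, q1_2025, q3_2025).
For example, row West column q2_2025 takes revenue=135 from the long row (West, q2_2025).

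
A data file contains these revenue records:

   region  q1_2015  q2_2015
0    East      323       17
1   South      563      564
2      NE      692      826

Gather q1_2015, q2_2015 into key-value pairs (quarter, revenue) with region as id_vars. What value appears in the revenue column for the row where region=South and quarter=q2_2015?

Unpivoting turns each (region, wide-column) pair into one long row.
The wide cell at row South, column q2_2015 holds 564, so the long row (South, q2_2015) has revenue=564.

564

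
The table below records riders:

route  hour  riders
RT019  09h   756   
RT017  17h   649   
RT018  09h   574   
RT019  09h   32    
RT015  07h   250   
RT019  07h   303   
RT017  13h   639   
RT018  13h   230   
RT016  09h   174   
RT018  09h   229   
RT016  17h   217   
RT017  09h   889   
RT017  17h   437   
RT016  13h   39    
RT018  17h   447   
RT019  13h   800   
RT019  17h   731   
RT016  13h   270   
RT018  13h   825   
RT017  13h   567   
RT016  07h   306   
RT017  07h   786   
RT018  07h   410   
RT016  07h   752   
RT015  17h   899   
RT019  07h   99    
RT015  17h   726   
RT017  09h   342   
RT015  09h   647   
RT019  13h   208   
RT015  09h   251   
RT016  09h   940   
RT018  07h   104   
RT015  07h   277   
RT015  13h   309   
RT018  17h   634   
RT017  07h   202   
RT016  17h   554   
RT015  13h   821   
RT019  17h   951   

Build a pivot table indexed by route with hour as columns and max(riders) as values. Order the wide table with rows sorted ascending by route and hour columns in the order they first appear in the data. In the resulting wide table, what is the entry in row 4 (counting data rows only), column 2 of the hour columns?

With rows sorted ascending by route, row 4 is route=RT018. hour columns in first-appearance order: 09h, 17h, 07h, 13h; column 2 is 17h.
Long rows with route=RT018, hour=17h: max(447, 634) = 634.

634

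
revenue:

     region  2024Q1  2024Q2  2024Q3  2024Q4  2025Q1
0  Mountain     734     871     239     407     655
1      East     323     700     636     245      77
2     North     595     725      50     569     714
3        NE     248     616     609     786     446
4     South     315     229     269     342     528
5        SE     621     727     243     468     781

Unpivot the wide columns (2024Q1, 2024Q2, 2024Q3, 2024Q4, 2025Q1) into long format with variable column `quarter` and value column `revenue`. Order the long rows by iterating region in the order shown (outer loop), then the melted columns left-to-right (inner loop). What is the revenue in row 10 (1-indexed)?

30 rows total (6 × 5). Row 10: index ⌊(10-1)/5⌋ = 1 into region → East; (10-1) mod 5 = 4 into the melted columns → 2025Q1.
So row 10 is (East, 2025Q1, 77); revenue = 77.

77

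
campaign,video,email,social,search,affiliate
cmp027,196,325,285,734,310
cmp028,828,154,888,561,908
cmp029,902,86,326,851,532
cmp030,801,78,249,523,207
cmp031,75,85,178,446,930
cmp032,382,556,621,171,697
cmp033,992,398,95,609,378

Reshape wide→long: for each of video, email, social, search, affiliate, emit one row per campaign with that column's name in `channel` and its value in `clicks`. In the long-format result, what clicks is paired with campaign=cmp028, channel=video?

828

Unpivoting turns each (campaign, wide-column) pair into one long row.
The wide cell at row cmp028, column video holds 828, so the long row (cmp028, video) has clicks=828.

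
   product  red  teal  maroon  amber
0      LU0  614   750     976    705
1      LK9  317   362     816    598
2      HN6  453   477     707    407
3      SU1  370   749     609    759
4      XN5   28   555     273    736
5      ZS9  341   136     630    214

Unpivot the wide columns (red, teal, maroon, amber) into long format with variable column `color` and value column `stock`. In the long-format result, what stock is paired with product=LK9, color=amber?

598

Unpivoting turns each (product, wide-column) pair into one long row.
The wide cell at row LK9, column amber holds 598, so the long row (LK9, amber) has stock=598.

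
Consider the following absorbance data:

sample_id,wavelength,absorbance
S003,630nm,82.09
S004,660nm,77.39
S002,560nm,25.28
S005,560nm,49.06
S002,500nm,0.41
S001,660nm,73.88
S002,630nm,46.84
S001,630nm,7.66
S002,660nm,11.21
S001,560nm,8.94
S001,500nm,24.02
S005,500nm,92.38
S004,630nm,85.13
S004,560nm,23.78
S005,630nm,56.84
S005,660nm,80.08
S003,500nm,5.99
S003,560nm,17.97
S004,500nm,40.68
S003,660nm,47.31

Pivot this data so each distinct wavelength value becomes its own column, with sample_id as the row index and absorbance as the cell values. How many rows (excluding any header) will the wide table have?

5 distinct sample_id values → 5 rows.

5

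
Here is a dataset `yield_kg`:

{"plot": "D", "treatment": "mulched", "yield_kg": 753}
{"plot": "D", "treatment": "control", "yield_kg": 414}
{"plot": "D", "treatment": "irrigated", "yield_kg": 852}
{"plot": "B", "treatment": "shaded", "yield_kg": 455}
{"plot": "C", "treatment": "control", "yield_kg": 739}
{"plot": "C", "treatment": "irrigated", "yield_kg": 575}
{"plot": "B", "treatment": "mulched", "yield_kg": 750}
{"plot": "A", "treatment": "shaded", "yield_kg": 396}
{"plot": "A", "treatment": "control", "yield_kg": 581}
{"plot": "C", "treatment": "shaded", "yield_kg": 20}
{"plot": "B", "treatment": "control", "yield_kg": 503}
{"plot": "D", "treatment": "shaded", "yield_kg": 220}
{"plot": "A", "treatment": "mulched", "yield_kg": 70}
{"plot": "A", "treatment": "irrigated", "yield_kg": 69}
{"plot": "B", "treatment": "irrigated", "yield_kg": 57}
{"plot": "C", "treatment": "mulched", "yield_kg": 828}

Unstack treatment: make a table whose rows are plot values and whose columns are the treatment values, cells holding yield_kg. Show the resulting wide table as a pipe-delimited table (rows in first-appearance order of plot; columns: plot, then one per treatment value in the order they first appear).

| plot | mulched | control | irrigated | shaded |
| D | 753 | 414 | 852 | 220 |
| B | 750 | 503 | 57 | 455 |
| C | 828 | 739 | 575 | 20 |
| A | 70 | 581 | 69 | 396 |

Columns: plot plus the 4 distinct treatment values (mulched, control, irrigated, shaded).
For example, row D column mulched takes yield_kg=753 from the long row (D, mulched).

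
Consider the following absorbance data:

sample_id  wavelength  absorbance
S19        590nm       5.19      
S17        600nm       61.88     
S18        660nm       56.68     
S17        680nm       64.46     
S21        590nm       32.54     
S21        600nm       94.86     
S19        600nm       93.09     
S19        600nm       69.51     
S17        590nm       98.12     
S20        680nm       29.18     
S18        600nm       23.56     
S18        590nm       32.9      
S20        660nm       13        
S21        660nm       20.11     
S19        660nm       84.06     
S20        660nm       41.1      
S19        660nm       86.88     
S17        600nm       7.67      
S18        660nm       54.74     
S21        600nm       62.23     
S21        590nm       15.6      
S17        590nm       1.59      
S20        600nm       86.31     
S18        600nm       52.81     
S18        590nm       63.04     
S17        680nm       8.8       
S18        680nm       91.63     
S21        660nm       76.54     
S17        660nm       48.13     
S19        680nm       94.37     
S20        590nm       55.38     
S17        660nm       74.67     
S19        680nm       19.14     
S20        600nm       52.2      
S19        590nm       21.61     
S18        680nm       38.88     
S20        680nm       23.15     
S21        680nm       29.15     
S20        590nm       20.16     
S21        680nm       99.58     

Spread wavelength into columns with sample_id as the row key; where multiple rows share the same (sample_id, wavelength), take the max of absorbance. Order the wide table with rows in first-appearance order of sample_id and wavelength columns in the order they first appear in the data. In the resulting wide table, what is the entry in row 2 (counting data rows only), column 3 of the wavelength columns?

74.67

With rows in first-appearance order of sample_id, row 2 is sample_id=S17. wavelength columns in first-appearance order: 590nm, 600nm, 660nm, 680nm; column 3 is 660nm.
Long rows with sample_id=S17, wavelength=660nm: max(48.13, 74.67) = 74.67.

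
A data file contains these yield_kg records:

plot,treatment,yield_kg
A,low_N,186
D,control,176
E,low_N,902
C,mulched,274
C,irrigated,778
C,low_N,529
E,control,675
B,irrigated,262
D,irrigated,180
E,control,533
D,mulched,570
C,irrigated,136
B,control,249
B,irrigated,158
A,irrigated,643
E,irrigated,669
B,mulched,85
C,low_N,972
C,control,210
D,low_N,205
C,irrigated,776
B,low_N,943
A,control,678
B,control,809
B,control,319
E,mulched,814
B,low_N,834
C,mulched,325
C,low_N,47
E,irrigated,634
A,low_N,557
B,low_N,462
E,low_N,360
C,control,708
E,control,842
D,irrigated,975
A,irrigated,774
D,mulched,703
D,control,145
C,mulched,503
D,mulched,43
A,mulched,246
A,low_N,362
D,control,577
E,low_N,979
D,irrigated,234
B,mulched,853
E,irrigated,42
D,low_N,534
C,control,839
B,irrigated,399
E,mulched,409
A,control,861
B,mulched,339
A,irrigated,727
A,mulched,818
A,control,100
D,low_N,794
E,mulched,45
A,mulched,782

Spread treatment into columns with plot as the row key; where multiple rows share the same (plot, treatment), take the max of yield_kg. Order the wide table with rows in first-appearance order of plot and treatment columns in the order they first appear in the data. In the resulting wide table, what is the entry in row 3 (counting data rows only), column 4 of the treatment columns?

669

With rows in first-appearance order of plot, row 3 is plot=E. treatment columns in first-appearance order: low_N, control, mulched, irrigated; column 4 is irrigated.
Long rows with plot=E, treatment=irrigated: max(669, 634, 42) = 669.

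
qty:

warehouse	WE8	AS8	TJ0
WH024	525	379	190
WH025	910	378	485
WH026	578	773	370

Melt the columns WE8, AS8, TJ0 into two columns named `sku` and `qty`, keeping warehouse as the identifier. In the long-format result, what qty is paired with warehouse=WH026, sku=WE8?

Unpivoting turns each (warehouse, wide-column) pair into one long row.
The wide cell at row WH026, column WE8 holds 578, so the long row (WH026, WE8) has qty=578.

578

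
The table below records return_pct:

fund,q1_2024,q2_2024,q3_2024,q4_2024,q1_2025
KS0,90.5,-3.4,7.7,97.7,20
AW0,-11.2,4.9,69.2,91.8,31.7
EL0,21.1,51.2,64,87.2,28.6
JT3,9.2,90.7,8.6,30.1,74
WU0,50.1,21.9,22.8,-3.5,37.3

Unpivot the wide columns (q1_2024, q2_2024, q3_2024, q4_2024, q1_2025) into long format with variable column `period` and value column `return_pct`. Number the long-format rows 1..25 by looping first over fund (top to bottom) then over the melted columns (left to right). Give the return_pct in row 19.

30.1

25 rows total (5 × 5). Row 19: index ⌊(19-1)/5⌋ = 3 into fund → JT3; (19-1) mod 5 = 3 into the melted columns → q4_2024.
So row 19 is (JT3, q4_2024, 30.1); return_pct = 30.1.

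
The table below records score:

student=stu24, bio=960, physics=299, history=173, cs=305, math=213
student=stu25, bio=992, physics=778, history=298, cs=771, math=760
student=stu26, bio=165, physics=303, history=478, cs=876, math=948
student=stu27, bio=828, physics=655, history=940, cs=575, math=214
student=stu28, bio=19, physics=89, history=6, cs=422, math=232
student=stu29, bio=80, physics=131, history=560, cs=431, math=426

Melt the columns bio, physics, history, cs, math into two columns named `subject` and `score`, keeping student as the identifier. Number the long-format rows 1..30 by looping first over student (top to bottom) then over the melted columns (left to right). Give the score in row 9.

771

30 rows total (6 × 5). Row 9: index ⌊(9-1)/5⌋ = 1 into student → stu25; (9-1) mod 5 = 3 into the melted columns → cs.
So row 9 is (stu25, cs, 771); score = 771.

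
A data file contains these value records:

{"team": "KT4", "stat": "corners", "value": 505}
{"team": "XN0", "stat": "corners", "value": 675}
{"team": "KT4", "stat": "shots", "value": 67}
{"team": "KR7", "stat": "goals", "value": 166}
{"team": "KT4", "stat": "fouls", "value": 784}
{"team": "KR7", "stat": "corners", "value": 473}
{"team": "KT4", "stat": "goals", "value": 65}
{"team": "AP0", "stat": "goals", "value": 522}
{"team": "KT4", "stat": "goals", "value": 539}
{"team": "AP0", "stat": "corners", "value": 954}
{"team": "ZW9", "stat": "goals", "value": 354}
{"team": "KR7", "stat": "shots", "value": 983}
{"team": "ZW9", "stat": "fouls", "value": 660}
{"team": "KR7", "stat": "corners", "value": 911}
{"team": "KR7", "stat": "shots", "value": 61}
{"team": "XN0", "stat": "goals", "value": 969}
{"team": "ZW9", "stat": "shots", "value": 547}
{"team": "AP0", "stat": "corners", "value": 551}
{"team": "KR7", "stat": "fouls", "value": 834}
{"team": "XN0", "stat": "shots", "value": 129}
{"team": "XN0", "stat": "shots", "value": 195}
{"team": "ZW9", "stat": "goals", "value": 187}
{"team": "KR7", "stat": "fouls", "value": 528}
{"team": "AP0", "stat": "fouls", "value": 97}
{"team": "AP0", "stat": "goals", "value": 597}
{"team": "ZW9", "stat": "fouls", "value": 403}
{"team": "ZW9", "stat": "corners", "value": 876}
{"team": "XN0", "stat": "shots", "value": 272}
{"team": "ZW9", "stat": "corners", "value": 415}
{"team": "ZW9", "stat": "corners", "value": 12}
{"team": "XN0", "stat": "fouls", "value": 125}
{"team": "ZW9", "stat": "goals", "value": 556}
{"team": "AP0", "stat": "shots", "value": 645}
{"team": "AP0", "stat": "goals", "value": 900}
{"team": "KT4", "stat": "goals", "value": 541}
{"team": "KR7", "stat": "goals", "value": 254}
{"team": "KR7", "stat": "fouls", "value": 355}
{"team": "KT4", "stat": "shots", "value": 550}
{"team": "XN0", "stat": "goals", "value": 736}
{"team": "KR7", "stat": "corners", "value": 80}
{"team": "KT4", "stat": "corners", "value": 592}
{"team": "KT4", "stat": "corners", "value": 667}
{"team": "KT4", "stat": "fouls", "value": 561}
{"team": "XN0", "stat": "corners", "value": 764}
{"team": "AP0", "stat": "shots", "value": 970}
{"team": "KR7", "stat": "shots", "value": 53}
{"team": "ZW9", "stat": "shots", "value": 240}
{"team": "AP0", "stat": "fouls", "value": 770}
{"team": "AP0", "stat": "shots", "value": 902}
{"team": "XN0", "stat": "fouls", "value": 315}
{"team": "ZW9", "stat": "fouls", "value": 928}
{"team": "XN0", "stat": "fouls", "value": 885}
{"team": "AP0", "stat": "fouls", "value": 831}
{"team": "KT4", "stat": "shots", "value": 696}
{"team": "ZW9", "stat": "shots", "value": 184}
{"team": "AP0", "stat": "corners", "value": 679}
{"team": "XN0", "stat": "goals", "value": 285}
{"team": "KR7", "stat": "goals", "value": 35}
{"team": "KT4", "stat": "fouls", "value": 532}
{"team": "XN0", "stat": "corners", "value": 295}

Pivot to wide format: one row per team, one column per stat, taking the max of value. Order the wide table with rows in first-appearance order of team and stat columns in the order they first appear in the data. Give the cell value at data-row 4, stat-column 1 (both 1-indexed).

954

With rows in first-appearance order of team, row 4 is team=AP0. stat columns in first-appearance order: corners, shots, goals, fouls; column 1 is corners.
Long rows with team=AP0, stat=corners: max(954, 551, 679) = 954.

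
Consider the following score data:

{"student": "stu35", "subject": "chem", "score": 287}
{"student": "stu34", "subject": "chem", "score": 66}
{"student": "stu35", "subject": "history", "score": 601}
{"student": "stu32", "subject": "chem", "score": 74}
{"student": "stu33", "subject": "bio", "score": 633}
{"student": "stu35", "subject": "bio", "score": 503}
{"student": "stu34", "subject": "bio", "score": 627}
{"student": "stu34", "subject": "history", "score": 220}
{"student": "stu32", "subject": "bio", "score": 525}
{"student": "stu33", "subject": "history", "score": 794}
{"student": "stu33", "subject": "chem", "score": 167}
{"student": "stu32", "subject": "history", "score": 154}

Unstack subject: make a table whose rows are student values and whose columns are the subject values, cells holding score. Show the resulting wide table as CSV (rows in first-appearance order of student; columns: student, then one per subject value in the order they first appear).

Columns: student plus the 3 distinct subject values (chem, history, bio).
For example, row stu35 column chem takes score=287 from the long row (stu35, chem).

student,chem,history,bio
stu35,287,601,503
stu34,66,220,627
stu32,74,154,525
stu33,167,794,633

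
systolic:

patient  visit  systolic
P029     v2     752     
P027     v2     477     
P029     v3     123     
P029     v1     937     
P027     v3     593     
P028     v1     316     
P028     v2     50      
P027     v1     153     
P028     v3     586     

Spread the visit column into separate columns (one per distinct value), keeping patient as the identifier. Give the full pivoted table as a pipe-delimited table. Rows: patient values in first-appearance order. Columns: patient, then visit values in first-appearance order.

Columns: patient plus the 3 distinct visit values (v2, v3, v1).
For example, row P029 column v2 takes systolic=752 from the long row (P029, v2).

| patient | v2 | v3 | v1 |
| P029 | 752 | 123 | 937 |
| P027 | 477 | 593 | 153 |
| P028 | 50 | 586 | 316 |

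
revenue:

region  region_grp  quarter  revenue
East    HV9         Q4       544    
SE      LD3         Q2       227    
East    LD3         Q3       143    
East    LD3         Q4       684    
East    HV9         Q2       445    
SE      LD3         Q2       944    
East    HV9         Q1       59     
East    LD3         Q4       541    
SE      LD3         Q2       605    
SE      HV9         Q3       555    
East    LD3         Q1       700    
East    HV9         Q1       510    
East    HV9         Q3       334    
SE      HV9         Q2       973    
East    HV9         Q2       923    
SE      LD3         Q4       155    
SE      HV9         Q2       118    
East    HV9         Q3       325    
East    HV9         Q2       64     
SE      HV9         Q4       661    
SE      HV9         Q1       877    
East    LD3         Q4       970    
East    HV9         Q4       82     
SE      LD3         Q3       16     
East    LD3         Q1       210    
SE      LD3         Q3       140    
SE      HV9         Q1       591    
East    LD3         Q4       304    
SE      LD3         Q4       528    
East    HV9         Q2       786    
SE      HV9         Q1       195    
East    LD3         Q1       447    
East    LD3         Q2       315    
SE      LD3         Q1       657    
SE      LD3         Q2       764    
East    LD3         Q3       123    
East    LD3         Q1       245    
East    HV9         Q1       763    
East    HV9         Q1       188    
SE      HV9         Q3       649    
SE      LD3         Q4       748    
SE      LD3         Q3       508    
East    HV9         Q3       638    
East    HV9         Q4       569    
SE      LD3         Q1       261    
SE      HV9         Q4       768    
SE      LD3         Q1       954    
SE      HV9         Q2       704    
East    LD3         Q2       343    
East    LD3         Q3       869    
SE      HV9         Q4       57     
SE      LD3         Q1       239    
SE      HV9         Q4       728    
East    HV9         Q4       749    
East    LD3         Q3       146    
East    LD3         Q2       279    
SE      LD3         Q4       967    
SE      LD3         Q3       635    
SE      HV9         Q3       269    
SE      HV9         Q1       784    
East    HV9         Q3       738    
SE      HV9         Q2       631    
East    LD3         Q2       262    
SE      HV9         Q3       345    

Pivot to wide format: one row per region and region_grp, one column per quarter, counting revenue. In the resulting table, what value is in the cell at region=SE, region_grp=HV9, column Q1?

Rows with region=SE, region_grp=HV9 and quarter=Q1: revenue values are 877, 591, 195, 784.
4 rows match — count = 4.

4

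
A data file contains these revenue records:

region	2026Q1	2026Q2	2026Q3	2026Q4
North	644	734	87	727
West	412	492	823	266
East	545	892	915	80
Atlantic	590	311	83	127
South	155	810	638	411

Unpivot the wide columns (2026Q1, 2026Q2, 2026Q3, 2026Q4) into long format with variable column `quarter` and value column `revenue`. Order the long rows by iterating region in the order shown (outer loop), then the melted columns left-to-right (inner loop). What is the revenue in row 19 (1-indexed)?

638

20 rows total (5 × 4). Row 19: index ⌊(19-1)/4⌋ = 4 into region → South; (19-1) mod 4 = 2 into the melted columns → 2026Q3.
So row 19 is (South, 2026Q3, 638); revenue = 638.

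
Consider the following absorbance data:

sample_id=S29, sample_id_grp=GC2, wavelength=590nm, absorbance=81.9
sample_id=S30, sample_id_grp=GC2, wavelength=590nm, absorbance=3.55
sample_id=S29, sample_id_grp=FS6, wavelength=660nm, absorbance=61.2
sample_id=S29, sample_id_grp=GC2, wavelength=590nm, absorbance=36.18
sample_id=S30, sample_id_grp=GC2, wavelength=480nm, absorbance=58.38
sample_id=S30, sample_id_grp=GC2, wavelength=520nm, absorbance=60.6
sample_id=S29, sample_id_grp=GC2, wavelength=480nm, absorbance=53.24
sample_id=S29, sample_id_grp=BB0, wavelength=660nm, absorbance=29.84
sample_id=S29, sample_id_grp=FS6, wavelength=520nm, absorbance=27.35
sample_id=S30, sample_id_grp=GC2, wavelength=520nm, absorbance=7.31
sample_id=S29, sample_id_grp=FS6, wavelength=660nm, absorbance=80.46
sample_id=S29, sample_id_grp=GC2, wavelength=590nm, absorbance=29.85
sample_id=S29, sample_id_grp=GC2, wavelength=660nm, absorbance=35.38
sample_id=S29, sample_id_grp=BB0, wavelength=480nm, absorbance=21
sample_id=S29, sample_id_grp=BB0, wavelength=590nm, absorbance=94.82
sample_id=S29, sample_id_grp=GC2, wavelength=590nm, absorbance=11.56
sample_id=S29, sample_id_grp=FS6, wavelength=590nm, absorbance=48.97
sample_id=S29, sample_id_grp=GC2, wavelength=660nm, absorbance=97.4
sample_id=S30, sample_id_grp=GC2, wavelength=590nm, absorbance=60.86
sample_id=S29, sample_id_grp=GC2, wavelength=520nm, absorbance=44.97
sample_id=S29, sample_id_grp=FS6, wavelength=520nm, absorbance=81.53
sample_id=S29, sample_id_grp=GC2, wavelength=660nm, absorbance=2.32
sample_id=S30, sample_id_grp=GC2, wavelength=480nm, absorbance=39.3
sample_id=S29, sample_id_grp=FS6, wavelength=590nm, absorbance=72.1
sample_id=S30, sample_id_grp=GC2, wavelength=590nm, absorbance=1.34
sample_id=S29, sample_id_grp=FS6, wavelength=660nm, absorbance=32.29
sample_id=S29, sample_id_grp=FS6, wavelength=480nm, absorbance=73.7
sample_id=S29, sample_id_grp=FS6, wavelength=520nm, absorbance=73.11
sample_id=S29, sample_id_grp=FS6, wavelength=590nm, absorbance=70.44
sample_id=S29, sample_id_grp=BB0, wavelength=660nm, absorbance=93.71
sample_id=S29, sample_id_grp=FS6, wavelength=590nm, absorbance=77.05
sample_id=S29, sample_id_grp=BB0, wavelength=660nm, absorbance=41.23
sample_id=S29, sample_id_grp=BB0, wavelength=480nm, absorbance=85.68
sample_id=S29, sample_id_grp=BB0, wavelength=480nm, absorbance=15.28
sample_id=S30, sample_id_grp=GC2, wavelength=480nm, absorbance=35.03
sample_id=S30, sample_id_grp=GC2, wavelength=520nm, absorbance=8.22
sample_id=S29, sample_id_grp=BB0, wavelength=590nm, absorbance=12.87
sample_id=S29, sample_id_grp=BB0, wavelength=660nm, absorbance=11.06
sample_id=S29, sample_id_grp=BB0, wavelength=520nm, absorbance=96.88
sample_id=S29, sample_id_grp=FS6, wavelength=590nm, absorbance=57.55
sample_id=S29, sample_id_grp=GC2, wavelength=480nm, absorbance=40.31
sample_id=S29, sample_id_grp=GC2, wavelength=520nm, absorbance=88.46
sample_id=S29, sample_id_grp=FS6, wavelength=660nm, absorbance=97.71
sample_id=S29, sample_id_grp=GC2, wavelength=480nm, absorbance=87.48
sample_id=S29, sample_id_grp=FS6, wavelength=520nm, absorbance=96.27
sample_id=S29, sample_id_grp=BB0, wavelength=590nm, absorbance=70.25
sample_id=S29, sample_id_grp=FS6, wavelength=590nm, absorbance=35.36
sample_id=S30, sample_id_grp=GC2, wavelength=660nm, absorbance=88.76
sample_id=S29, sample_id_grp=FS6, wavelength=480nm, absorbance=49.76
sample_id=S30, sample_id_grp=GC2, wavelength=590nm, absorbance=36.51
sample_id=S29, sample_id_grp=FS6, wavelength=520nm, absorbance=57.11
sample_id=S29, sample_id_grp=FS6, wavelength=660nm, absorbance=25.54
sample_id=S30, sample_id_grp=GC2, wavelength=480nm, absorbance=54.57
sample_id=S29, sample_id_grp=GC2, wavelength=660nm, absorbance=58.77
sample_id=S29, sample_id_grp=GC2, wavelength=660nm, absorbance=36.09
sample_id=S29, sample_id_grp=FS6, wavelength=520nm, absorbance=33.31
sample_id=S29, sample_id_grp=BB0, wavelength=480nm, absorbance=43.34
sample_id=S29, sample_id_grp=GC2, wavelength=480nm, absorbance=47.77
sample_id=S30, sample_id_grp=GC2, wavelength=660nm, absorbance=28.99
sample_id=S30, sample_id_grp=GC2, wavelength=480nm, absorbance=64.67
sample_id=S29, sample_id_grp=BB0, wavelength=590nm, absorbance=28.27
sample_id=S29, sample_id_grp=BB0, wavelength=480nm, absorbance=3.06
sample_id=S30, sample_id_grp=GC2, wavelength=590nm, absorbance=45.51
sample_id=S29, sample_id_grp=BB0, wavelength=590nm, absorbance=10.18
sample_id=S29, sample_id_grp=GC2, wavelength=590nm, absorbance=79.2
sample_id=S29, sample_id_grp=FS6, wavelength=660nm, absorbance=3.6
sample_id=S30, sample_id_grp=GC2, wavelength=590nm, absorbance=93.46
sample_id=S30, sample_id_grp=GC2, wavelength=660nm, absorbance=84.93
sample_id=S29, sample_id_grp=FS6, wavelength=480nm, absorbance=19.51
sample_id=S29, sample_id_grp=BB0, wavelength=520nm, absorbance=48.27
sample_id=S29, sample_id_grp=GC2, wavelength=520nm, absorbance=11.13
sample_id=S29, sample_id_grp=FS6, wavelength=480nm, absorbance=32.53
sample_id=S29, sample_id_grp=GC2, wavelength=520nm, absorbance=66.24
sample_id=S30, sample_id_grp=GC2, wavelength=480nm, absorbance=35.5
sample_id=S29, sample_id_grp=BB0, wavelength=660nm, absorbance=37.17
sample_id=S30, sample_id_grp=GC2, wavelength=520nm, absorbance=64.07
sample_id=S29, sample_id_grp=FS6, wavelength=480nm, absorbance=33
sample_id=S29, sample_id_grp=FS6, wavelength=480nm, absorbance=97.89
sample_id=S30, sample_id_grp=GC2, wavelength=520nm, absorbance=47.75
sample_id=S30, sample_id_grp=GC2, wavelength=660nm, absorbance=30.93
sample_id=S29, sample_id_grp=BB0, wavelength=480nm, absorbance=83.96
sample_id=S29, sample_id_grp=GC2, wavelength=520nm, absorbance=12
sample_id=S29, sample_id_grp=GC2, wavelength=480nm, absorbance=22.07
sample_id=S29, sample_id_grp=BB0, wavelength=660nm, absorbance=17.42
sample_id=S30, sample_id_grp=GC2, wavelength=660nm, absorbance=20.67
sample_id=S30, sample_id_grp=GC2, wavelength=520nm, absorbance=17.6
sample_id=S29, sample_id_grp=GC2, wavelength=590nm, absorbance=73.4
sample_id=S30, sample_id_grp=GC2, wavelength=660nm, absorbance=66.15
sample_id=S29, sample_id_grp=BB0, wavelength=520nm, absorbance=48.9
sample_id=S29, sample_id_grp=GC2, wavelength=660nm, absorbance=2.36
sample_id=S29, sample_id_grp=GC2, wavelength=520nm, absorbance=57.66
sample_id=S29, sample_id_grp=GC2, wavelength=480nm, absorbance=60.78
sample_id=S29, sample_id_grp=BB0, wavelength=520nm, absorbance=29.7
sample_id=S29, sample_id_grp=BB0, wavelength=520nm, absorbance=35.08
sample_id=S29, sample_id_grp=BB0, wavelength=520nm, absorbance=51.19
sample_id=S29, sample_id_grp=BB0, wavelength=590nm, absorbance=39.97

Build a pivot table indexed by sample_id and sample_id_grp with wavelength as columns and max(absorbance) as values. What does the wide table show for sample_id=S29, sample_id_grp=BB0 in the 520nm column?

Rows with sample_id=S29, sample_id_grp=BB0 and wavelength=520nm: absorbance values are 96.88, 48.27, 48.9, 29.7, 35.08, 51.19.
max(96.88, 48.27, 48.9, 29.7, 35.08, 51.19) = 96.88.

96.88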